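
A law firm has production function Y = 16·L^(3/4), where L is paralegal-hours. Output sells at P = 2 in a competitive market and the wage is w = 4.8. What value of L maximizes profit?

MP_L = (3/4)·16·L^(-1/4) = 12·L^(-1/4).
Profit maximization for a price taker requires P·MP_L = w: 2·12·L^(-1/4) = 4.8.
So L^(-1/4) = 0.2, which gives L = 625.

L* = 625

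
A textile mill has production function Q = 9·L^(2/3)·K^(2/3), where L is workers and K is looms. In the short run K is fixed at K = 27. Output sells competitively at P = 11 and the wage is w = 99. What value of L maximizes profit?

L* = 216

With K = 27, MP_L = (2/3)·9·L^(-1/3)·27^(2/3) = 54·L^(-1/3).
Profit maximization for a price taker requires P·MP_L = w: 11·54·L^(-1/3) = 99.
So L^(-1/3) = 1/6, which gives L = 216.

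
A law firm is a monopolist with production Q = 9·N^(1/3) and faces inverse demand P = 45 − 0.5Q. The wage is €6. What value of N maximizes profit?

N* = 27

Marginal revenue from the inverse demand is MR = 45 − Q.
The marginal product is MP_N = 3·N^(-2/3).
A monopolist hires until marginal revenue product equals the wage: MR·MP_N = w.
At N, Q = 9·N^(1/3). Substituting and solving: (45 − 9·N^(1/3))·3·N^(-2/3) = 6 gives N = 27.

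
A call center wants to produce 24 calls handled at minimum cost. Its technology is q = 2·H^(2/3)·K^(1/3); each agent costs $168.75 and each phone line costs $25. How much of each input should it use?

H* = 8, K* = 27

Cost minimization requires the marginal rate of technical substitution to equal the input-price ratio: MP_H/MP_K = w/r.
Here MP_H/MP_K = (2/3)·(K/H)/(1/3) = 2·(K/H). Setting this equal to 168.75/25 = 6.75 gives K = 3.375H.
Substituting into q = 24: 2·H^(2/3)·(3.375H)^(1/3) = 24.
Solving, H = 8 and K = 27.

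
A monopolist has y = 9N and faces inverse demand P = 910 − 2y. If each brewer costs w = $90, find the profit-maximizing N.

Marginal revenue from the inverse demand is MR = 910 − 4y.
The marginal product is MP_N = 9.
A monopolist hires until marginal revenue product equals the wage: MR·MP_N = w.
(910 − 36N)·9 = 90, so N = 25.

N* = 25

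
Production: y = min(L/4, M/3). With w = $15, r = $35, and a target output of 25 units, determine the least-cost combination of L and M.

L* = 100, M* = 75

With a fixed-proportions technology, the cost-minimizing bundle uses no slack in either input: L/4 = M/3 = y.
So L = 4·25 = 100 and M = 3·25 = 75.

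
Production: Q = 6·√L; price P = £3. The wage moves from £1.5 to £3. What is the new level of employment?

From P·MP_L = w with MP_L = 3·L^(-1/2), the labor demand is L(w) = (9/w)^(2).
At w = 1.5: L = 36. At w = 3: L = 9.

L* = 9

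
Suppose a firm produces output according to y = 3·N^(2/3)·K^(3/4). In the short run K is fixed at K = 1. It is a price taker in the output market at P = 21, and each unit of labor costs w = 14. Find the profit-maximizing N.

With K = 1, MP_N = (2/3)·3·N^(-1/3)·1^(3/4) = 2·N^(-1/3).
Profit maximization for a price taker requires P·MP_N = w: 21·2·N^(-1/3) = 14.
So N^(-1/3) = 1/3, which gives N = 27.

N* = 27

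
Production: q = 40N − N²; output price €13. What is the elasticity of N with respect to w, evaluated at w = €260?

From P·MP_N = w with MP_N = 40 − 2N, labor demand is N(w) = (40 − w/13)/2.
dN/dw = −1/(26) = -1/26.
At w = 260, N = 10, so ε = (dN/dw)·(w/N) = (-1/26)·(260/10) = -1.

ε = -1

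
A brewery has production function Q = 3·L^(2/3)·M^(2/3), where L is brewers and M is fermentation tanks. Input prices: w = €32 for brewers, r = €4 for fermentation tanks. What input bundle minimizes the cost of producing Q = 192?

Cost minimization requires the marginal rate of technical substitution to equal the input-price ratio: MP_L/MP_M = w/r.
Here MP_L/MP_M = (2/3)·(M/L)/(2/3) = (M/L). Setting this equal to 32/4 = 8 gives M = 8L.
Substituting into Q = 192: 3·L^(2/3)·(8L)^(2/3) = 192.
Solving, L = 8 and M = 64.

L* = 8, M* = 64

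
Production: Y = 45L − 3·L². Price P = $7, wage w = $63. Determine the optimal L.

The marginal product of L is MP_L = 45 − 6L.
A price-taking firm hires until the value of the marginal product equals the wage: P·MP_L = w, so 7·(45 − 6L) = 63.
Then 45 − 6L = 9, giving L = 6.

L* = 6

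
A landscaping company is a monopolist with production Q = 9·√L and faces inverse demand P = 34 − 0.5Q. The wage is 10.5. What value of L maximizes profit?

Marginal revenue from the inverse demand is MR = 34 − Q.
The marginal product is MP_L = 4.5·L^(-1/2).
A monopolist hires until marginal revenue product equals the wage: MR·MP_L = w.
At L, Q = 9·√L. Substituting and solving: (34 − 9·√L)·4.5·L^(-1/2) = 10.5 gives L = 9.

L* = 9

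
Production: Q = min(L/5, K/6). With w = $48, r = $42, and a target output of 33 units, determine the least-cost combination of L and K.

L* = 165, K* = 198

With a fixed-proportions technology, the cost-minimizing bundle uses no slack in either input: L/5 = K/6 = Q.
So L = 5·33 = 165 and K = 6·33 = 198.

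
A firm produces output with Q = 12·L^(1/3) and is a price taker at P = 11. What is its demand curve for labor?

L(w) = (44/w)^(3/2)

MP_L = (1/3)·12·L^(-2/3) = 4·L^(-2/3).
Setting P·MP_L = w: 44·L^(-2/3) = w.
Solving for L: L^(-2/3) = w/44, so L = (44/w)^(3/2).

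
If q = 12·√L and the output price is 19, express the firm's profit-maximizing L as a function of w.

MP_L = (1/2)·12·L^(-1/2) = 6·L^(-1/2).
Setting P·MP_L = w: 114·L^(-1/2) = w.
Solving for L: L^(-1/2) = w/114, so L = (114/w)^(2).

L(w) = 12996/w²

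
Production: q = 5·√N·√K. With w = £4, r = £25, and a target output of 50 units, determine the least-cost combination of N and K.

N* = 25, K* = 4

Cost minimization requires the marginal rate of technical substitution to equal the input-price ratio: MP_N/MP_K = w/r.
Here MP_N/MP_K = (1/2)·(K/N)/(1/2) = (K/N). Setting this equal to 4/25 = 0.16 gives K = 0.16N.
Substituting into q = 50: 5·N^(1/2)·(0.16N)^(1/2) = 50.
Solving, N = 25 and K = 4.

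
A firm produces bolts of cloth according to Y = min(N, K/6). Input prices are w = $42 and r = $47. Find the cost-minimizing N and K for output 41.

With a fixed-proportions technology, the cost-minimizing bundle uses no slack in either input: N = K/6 = Y.
So N = 41 and K = 6·41 = 246.

N* = 41, K* = 246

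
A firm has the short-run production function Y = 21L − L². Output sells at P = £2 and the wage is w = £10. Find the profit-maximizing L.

L* = 8

The marginal product of L is MP_L = 21 − 2L.
A price-taking firm hires until the value of the marginal product equals the wage: P·MP_L = w, so 2·(21 − 2L) = 10.
Then 21 − 2L = 5, giving L = 8.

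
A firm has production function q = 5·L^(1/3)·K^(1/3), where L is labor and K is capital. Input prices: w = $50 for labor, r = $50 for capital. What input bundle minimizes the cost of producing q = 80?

Cost minimization requires the marginal rate of technical substitution to equal the input-price ratio: MP_L/MP_K = w/r.
Here MP_L/MP_K = (1/3)·(K/L)/(1/3) = (K/L). Setting this equal to 50/50 = 1 gives K = L.
Substituting into q = 80: 5·L^(1/3)·(L)^(1/3) = 80.
Solving, L = 64 and K = 64.

L* = 64, K* = 64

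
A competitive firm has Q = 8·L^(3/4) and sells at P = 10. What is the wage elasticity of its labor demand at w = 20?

MP_L = (3/4)·8·L^(-1/4), so P·MP_L = w gives 60·L^(-1/4) = w.
Solving, L(w) = (60/w)^(4). This is a constant-elasticity form: L ∝ w^(−4), so ε = −4.

ε = -4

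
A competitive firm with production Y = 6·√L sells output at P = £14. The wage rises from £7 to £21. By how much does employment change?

ΔL = -32

From P·MP_L = w with MP_L = 3·L^(-1/2), the labor demand is L(w) = (42/w)^(2).
At w = 7: L = 36. At w = 21: L = 4.
ΔL = 4 − 36 = -32.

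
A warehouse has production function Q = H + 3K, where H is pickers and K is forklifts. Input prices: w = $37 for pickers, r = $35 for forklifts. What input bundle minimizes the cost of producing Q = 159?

H* = 0, K* = 53

The inputs are perfect substitutes, so the firm uses whichever has the lower cost per unit of output.
Cost per unit of output via H is 37; via K it is 35/3. K is cheaper.
Producing Q = 159 with K alone: H = 0, K = 53.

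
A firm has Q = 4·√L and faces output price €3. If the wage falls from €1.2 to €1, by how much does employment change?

ΔL = 11

From P·MP_L = w with MP_L = 2·L^(-1/2), the labor demand is L(w) = (6/w)^(2).
At w = 1.2: L = 25. At w = 1: L = 36.
ΔL = 36 − 25 = 11.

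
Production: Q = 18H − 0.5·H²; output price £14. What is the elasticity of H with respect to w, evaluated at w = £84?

From P·MP_H = w with MP_H = 18 − H, labor demand is H(w) = 18 − w/14.
dH/dw = −1/(14) = -1/14.
At w = 84, H = 12, so ε = (dH/dw)·(w/H) = (-1/14)·(84/12) = -0.5.

ε = -0.5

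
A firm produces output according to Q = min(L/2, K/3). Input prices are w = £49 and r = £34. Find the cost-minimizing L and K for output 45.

L* = 90, K* = 135

With a fixed-proportions technology, the cost-minimizing bundle uses no slack in either input: L/2 = K/3 = Q.
So L = 2·45 = 90 and K = 3·45 = 135.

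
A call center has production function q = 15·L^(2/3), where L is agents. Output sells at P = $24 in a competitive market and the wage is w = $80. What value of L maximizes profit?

L* = 27

MP_L = (2/3)·15·L^(-1/3) = 10·L^(-1/3).
Profit maximization for a price taker requires P·MP_L = w: 24·10·L^(-1/3) = 80.
So L^(-1/3) = 1/3, which gives L = 27.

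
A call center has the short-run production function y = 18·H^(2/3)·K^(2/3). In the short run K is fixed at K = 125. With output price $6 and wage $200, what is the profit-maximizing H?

H* = 729

With K = 125, MP_H = (2/3)·18·H^(-1/3)·125^(2/3) = 300·H^(-1/3).
Profit maximization for a price taker requires P·MP_H = w: 6·300·H^(-1/3) = 200.
So H^(-1/3) = 1/9, which gives H = 729.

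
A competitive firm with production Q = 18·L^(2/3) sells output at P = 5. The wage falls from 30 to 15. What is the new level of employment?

L* = 64

From P·MP_L = w with MP_L = 12·L^(-1/3), the labor demand is L(w) = (60/w)^(3).
At w = 30: L = 8. At w = 15: L = 64.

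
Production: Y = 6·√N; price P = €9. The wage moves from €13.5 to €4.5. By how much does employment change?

From P·MP_N = w with MP_N = 3·N^(-1/2), the labor demand is N(w) = (27/w)^(2).
At w = 13.5: N = 4. At w = 4.5: N = 36.
ΔN = 36 − 4 = 32.

ΔN = 32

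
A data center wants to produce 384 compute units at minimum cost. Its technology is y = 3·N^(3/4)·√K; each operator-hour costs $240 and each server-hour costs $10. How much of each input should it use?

Cost minimization requires the marginal rate of technical substitution to equal the input-price ratio: MP_N/MP_K = w/r.
Here MP_N/MP_K = (3/4)·(K/N)/(1/2) = 1.5·(K/N). Setting this equal to 240/10 = 24 gives K = 16N.
Substituting into y = 384: 3·N^(3/4)·(16N)^(1/2) = 384.
Solving, N = 16 and K = 256.

N* = 16, K* = 256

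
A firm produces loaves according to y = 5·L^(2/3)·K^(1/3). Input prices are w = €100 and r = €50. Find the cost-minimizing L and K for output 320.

Cost minimization requires the marginal rate of technical substitution to equal the input-price ratio: MP_L/MP_K = w/r.
Here MP_L/MP_K = (2/3)·(K/L)/(1/3) = 2·(K/L). Setting this equal to 100/50 = 2 gives K = L.
Substituting into y = 320: 5·L^(2/3)·(L)^(1/3) = 320.
Solving, L = 64 and K = 64.

L* = 64, K* = 64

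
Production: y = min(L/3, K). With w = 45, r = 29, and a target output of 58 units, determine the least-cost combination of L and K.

L* = 174, K* = 58

With a fixed-proportions technology, the cost-minimizing bundle uses no slack in either input: L/3 = K = y.
So L = 3·58 = 174 and K = 58.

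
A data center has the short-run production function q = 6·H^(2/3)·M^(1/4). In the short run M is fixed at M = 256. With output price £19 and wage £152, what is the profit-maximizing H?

With M = 256, MP_H = (2/3)·6·H^(-1/3)·256^(1/4) = 16·H^(-1/3).
Profit maximization for a price taker requires P·MP_H = w: 19·16·H^(-1/3) = 152.
So H^(-1/3) = 0.5, which gives H = 8.

H* = 8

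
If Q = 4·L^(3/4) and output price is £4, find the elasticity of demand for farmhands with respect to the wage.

MP_L = (3/4)·4·L^(-1/4), so P·MP_L = w gives 12·L^(-1/4) = w.
Solving, L(w) = (12/w)^(4). This is a constant-elasticity form: L ∝ w^(−4), so ε = −4.

ε = -4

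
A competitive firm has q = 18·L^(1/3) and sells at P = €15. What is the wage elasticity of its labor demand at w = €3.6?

MP_L = (1/3)·18·L^(-2/3), so P·MP_L = w gives 90·L^(-2/3) = w.
Solving, L(w) = (90/w)^(3/2). This is a constant-elasticity form: L ∝ w^(−3/2), so ε = −3/2.

ε = -1.5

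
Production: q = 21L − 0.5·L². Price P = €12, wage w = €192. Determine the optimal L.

L* = 5

The marginal product of L is MP_L = 21 − L.
A price-taking firm hires until the value of the marginal product equals the wage: P·MP_L = w, so 12·(21 − L) = 192.
Then 21 − L = 16, giving L = 5.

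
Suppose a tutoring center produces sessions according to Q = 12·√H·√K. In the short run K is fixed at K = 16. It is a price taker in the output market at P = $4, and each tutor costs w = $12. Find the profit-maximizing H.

H* = 64

With K = 16, MP_H = (1/2)·12·H^(-1/2)·16^(1/2) = 24·H^(-1/2).
Profit maximization for a price taker requires P·MP_H = w: 4·24·H^(-1/2) = 12.
So H^(-1/2) = 0.125, which gives H = 64.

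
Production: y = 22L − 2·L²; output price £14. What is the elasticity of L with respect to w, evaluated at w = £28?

ε = -0.1

From P·MP_L = w with MP_L = 22 − 4L, labor demand is L(w) = (22 − w/14)/4.
dL/dw = −1/(56) = -1/56.
At w = 28, L = 5, so ε = (dL/dw)·(w/L) = (-1/56)·(28/5) = -0.1.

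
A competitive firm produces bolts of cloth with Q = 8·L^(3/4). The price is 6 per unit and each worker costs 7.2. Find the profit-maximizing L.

L* = 625

MP_L = (3/4)·8·L^(-1/4) = 6·L^(-1/4).
Profit maximization for a price taker requires P·MP_L = w: 6·6·L^(-1/4) = 7.2.
So L^(-1/4) = 0.2, which gives L = 625.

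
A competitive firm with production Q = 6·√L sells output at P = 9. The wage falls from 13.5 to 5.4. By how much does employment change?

ΔL = 21

From P·MP_L = w with MP_L = 3·L^(-1/2), the labor demand is L(w) = (27/w)^(2).
At w = 13.5: L = 4. At w = 5.4: L = 25.
ΔL = 25 − 4 = 21.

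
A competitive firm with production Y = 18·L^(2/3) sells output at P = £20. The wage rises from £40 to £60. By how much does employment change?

ΔL = -152

From P·MP_L = w with MP_L = 12·L^(-1/3), the labor demand is L(w) = (240/w)^(3).
At w = 40: L = 216. At w = 60: L = 64.
ΔL = 64 − 216 = -152.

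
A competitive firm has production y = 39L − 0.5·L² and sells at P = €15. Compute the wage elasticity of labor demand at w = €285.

From P·MP_L = w with MP_L = 39 − L, labor demand is L(w) = 39 − w/15.
dL/dw = −1/(15) = -1/15.
At w = 285, L = 20, so ε = (dL/dw)·(w/L) = (-1/15)·(285/20) = -0.95.

ε = -0.95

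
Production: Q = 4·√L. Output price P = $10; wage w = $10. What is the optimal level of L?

L* = 4

MP_L = (1/2)·4·L^(-1/2) = 2·L^(-1/2).
Profit maximization for a price taker requires P·MP_L = w: 10·2·L^(-1/2) = 10.
So L^(-1/2) = 0.5, which gives L = 4.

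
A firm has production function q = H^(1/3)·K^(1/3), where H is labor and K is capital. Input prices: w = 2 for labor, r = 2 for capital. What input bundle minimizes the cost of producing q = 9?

Cost minimization requires the marginal rate of technical substitution to equal the input-price ratio: MP_H/MP_K = w/r.
Here MP_H/MP_K = (1/3)·(K/H)/(1/3) = (K/H). Setting this equal to 2/2 = 1 gives K = H.
Substituting into q = 9: H^(1/3)·(H)^(1/3) = 9.
Solving, H = 27 and K = 27.

H* = 27, K* = 27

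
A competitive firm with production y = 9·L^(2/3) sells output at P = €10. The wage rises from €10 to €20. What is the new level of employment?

L* = 27

From P·MP_L = w with MP_L = 6·L^(-1/3), the labor demand is L(w) = (60/w)^(3).
At w = 10: L = 216. At w = 20: L = 27.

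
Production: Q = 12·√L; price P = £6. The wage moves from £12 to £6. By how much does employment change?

ΔL = 27

From P·MP_L = w with MP_L = 6·L^(-1/2), the labor demand is L(w) = (36/w)^(2).
At w = 12: L = 9. At w = 6: L = 36.
ΔL = 36 − 9 = 27.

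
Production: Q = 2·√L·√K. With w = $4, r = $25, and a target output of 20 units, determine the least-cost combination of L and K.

Cost minimization requires the marginal rate of technical substitution to equal the input-price ratio: MP_L/MP_K = w/r.
Here MP_L/MP_K = (1/2)·(K/L)/(1/2) = (K/L). Setting this equal to 4/25 = 0.16 gives K = 0.16L.
Substituting into Q = 20: 2·L^(1/2)·(0.16L)^(1/2) = 20.
Solving, L = 25 and K = 4.

L* = 25, K* = 4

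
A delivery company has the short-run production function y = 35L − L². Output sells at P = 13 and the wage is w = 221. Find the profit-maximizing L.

The marginal product of L is MP_L = 35 − 2L.
A price-taking firm hires until the value of the marginal product equals the wage: P·MP_L = w, so 13·(35 − 2L) = 221.
Then 35 − 2L = 17, giving L = 9.

L* = 9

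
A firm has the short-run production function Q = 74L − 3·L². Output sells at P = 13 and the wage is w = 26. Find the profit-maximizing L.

L* = 12

The marginal product of L is MP_L = 74 − 6L.
A price-taking firm hires until the value of the marginal product equals the wage: P·MP_L = w, so 13·(74 − 6L) = 26.
Then 74 − 6L = 2, giving L = 12.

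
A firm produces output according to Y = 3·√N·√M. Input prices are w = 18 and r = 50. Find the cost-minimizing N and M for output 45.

N* = 25, M* = 9

Cost minimization requires the marginal rate of technical substitution to equal the input-price ratio: MP_N/MP_M = w/r.
Here MP_N/MP_M = (1/2)·(M/N)/(1/2) = (M/N). Setting this equal to 18/50 = 0.36 gives M = 0.36N.
Substituting into Y = 45: 3·N^(1/2)·(0.36N)^(1/2) = 45.
Solving, N = 25 and M = 9.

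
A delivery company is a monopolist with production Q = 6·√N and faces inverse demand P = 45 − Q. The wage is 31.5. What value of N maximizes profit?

Marginal revenue from the inverse demand is MR = 45 − 2Q.
The marginal product is MP_N = 3·N^(-1/2).
A monopolist hires until marginal revenue product equals the wage: MR·MP_N = w.
At N, Q = 6·√N. Substituting and solving: (45 − 12·√N)·3·N^(-1/2) = 31.5 gives N = 4.

N* = 4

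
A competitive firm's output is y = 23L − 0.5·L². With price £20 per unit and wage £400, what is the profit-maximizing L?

The marginal product of L is MP_L = 23 − L.
A price-taking firm hires until the value of the marginal product equals the wage: P·MP_L = w, so 20·(23 − L) = 400.
Then 23 − L = 20, giving L = 3.

L* = 3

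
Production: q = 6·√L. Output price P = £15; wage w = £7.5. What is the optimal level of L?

L* = 36

MP_L = (1/2)·6·L^(-1/2) = 3·L^(-1/2).
Profit maximization for a price taker requires P·MP_L = w: 15·3·L^(-1/2) = 7.5.
So L^(-1/2) = 1/6, which gives L = 36.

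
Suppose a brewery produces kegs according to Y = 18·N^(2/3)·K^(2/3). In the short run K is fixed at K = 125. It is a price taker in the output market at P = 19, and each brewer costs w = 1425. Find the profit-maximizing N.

N* = 64

With K = 125, MP_N = (2/3)·18·N^(-1/3)·125^(2/3) = 300·N^(-1/3).
Profit maximization for a price taker requires P·MP_N = w: 19·300·N^(-1/3) = 1425.
So N^(-1/3) = 0.25, which gives N = 64.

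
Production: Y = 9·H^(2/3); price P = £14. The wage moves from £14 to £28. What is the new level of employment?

From P·MP_H = w with MP_H = 6·H^(-1/3), the labor demand is H(w) = (84/w)^(3).
At w = 14: H = 216. At w = 28: H = 27.

H* = 27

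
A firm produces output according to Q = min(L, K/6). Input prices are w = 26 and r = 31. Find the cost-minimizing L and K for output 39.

With a fixed-proportions technology, the cost-minimizing bundle uses no slack in either input: L = K/6 = Q.
So L = 39 and K = 6·39 = 234.

L* = 39, K* = 234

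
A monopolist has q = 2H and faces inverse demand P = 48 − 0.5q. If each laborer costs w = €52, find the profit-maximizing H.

Marginal revenue from the inverse demand is MR = 48 − q.
The marginal product is MP_H = 2.
A monopolist hires until marginal revenue product equals the wage: MR·MP_H = w.
(48 − 2H)·2 = 52, so H = 11.

H* = 11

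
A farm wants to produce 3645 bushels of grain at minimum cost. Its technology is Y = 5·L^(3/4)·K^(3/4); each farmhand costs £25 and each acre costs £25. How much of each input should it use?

L* = 81, K* = 81

Cost minimization requires the marginal rate of technical substitution to equal the input-price ratio: MP_L/MP_K = w/r.
Here MP_L/MP_K = (3/4)·(K/L)/(3/4) = (K/L). Setting this equal to 25/25 = 1 gives K = L.
Substituting into Y = 3645: 5·L^(3/4)·(L)^(3/4) = 3645.
Solving, L = 81 and K = 81.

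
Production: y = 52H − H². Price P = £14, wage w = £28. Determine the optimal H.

H* = 25

The marginal product of H is MP_H = 52 − 2H.
A price-taking firm hires until the value of the marginal product equals the wage: P·MP_H = w, so 14·(52 − 2H) = 28.
Then 52 − 2H = 2, giving H = 25.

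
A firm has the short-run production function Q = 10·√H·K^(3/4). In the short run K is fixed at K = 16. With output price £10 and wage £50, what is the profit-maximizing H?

H* = 64

With K = 16, MP_H = (1/2)·10·H^(-1/2)·16^(3/4) = 40·H^(-1/2).
Profit maximization for a price taker requires P·MP_H = w: 10·40·H^(-1/2) = 50.
So H^(-1/2) = 0.125, which gives H = 64.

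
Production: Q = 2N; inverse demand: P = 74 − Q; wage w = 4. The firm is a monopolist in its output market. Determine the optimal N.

N* = 18

Marginal revenue from the inverse demand is MR = 74 − 2Q.
The marginal product is MP_N = 2.
A monopolist hires until marginal revenue product equals the wage: MR·MP_N = w.
(74 − 4N)·2 = 4, so N = 18.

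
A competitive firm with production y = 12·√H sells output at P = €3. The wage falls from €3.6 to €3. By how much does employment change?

From P·MP_H = w with MP_H = 6·H^(-1/2), the labor demand is H(w) = (18/w)^(2).
At w = 3.6: H = 25. At w = 3: H = 36.
ΔH = 36 − 25 = 11.

ΔH = 11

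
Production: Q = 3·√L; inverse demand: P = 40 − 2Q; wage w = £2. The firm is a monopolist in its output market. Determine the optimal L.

Marginal revenue from the inverse demand is MR = 40 − 4Q.
The marginal product is MP_L = 1.5·L^(-1/2).
A monopolist hires until marginal revenue product equals the wage: MR·MP_L = w.
At L, Q = 3·√L. Substituting and solving: (40 − 12·√L)·1.5·L^(-1/2) = 2 gives L = 9.

L* = 9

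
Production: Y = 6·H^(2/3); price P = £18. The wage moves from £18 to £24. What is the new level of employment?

H* = 27

From P·MP_H = w with MP_H = 4·H^(-1/3), the labor demand is H(w) = (72/w)^(3).
At w = 18: H = 64. At w = 24: H = 27.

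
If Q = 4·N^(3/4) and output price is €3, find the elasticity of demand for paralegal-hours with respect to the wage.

ε = -4

MP_N = (3/4)·4·N^(-1/4), so P·MP_N = w gives 9·N^(-1/4) = w.
Solving, N(w) = (9/w)^(4). This is a constant-elasticity form: N ∝ w^(−4), so ε = −4.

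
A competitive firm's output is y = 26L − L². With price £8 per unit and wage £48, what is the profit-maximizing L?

L* = 10

The marginal product of L is MP_L = 26 − 2L.
A price-taking firm hires until the value of the marginal product equals the wage: P·MP_L = w, so 8·(26 − 2L) = 48.
Then 26 − 2L = 6, giving L = 10.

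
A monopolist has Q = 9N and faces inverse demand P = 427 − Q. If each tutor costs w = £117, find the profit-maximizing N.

Marginal revenue from the inverse demand is MR = 427 − 2Q.
The marginal product is MP_N = 9.
A monopolist hires until marginal revenue product equals the wage: MR·MP_N = w.
(427 − 18N)·9 = 117, so N = 23.

N* = 23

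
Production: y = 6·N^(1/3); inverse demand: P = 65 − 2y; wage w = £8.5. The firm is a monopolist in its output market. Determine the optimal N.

Marginal revenue from the inverse demand is MR = 65 − 4y.
The marginal product is MP_N = 2·N^(-2/3).
A monopolist hires until marginal revenue product equals the wage: MR·MP_N = w.
At N, y = 6·N^(1/3). Substituting and solving: (65 − 24·N^(1/3))·2·N^(-2/3) = 8.5 gives N = 8.

N* = 8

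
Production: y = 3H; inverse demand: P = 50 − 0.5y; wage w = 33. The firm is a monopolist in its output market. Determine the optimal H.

H* = 13

Marginal revenue from the inverse demand is MR = 50 − y.
The marginal product is MP_H = 3.
A monopolist hires until marginal revenue product equals the wage: MR·MP_H = w.
(50 − 3H)·3 = 33, so H = 13.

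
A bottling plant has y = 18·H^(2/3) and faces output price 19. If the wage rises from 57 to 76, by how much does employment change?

ΔH = -37

From P·MP_H = w with MP_H = 12·H^(-1/3), the labor demand is H(w) = (228/w)^(3).
At w = 57: H = 64. At w = 76: H = 27.
ΔH = 27 − 64 = -37.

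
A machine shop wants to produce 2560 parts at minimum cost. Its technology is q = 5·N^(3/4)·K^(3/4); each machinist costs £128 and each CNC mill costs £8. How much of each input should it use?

Cost minimization requires the marginal rate of technical substitution to equal the input-price ratio: MP_N/MP_K = w/r.
Here MP_N/MP_K = (3/4)·(K/N)/(3/4) = (K/N). Setting this equal to 128/8 = 16 gives K = 16N.
Substituting into q = 2560: 5·N^(3/4)·(16N)^(3/4) = 2560.
Solving, N = 16 and K = 256.

N* = 16, K* = 256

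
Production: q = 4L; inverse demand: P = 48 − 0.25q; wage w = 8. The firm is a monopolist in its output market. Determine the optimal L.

L* = 23

Marginal revenue from the inverse demand is MR = 48 − 0.5q.
The marginal product is MP_L = 4.
A monopolist hires until marginal revenue product equals the wage: MR·MP_L = w.
(48 − 2L)·4 = 8, so L = 23.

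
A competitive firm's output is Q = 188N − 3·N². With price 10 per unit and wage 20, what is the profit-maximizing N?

N* = 31

The marginal product of N is MP_N = 188 − 6N.
A price-taking firm hires until the value of the marginal product equals the wage: P·MP_N = w, so 10·(188 − 6N) = 20.
Then 188 − 6N = 2, giving N = 31.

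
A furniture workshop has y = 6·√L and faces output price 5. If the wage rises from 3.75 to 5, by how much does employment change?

From P·MP_L = w with MP_L = 3·L^(-1/2), the labor demand is L(w) = (15/w)^(2).
At w = 3.75: L = 16. At w = 5: L = 9.
ΔL = 9 − 16 = -7.

ΔL = -7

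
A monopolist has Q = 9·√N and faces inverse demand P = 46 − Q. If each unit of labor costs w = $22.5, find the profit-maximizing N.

Marginal revenue from the inverse demand is MR = 46 − 2Q.
The marginal product is MP_N = 4.5·N^(-1/2).
A monopolist hires until marginal revenue product equals the wage: MR·MP_N = w.
At N, Q = 9·√N. Substituting and solving: (46 − 18·√N)·4.5·N^(-1/2) = 22.5 gives N = 4.

N* = 4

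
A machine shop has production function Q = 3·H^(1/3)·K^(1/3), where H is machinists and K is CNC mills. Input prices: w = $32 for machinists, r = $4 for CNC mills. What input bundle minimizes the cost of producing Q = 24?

H* = 8, K* = 64

Cost minimization requires the marginal rate of technical substitution to equal the input-price ratio: MP_H/MP_K = w/r.
Here MP_H/MP_K = (1/3)·(K/H)/(1/3) = (K/H). Setting this equal to 32/4 = 8 gives K = 8H.
Substituting into Q = 24: 3·H^(1/3)·(8H)^(1/3) = 24.
Solving, H = 8 and K = 64.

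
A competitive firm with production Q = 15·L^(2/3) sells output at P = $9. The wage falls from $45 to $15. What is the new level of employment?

From P·MP_L = w with MP_L = 10·L^(-1/3), the labor demand is L(w) = (90/w)^(3).
At w = 45: L = 8. At w = 15: L = 216.

L* = 216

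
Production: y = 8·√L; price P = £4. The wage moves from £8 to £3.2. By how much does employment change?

ΔL = 21

From P·MP_L = w with MP_L = 4·L^(-1/2), the labor demand is L(w) = (16/w)^(2).
At w = 8: L = 4. At w = 3.2: L = 25.
ΔL = 25 − 4 = 21.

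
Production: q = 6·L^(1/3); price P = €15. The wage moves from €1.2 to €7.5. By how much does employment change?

ΔL = -117

From P·MP_L = w with MP_L = 2·L^(-2/3), the labor demand is L(w) = (30/w)^(3/2).
At w = 1.2: L = 125. At w = 7.5: L = 8.
ΔL = 8 − 125 = -117.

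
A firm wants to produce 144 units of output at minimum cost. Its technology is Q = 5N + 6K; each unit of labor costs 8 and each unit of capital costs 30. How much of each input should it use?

The inputs are perfect substitutes, so the firm uses whichever has the lower cost per unit of output.
Cost per unit of output via N is w/5 = 1.6; via K it is r/6 = 5. N is cheaper.
Producing Q = 144 with N alone: N = 28.8, K = 0.

N* = 28.8, K* = 0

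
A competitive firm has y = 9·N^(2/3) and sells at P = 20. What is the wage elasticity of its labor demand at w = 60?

ε = -3

MP_N = (2/3)·9·N^(-1/3), so P·MP_N = w gives 120·N^(-1/3) = w.
Solving, N(w) = (120/w)^(3). This is a constant-elasticity form: N ∝ w^(−3), so ε = −3.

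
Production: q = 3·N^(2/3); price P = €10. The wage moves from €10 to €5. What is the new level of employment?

N* = 64

From P·MP_N = w with MP_N = 2·N^(-1/3), the labor demand is N(w) = (20/w)^(3).
At w = 10: N = 8. At w = 5: N = 64.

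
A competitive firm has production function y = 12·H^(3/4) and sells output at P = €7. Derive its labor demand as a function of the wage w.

MP_H = (3/4)·12·H^(-1/4) = 9·H^(-1/4).
Setting P·MP_H = w: 63·H^(-1/4) = w.
Solving for H: H^(-1/4) = w/63, so H = (63/w)^(4).

H(w) = (63/w)^(4)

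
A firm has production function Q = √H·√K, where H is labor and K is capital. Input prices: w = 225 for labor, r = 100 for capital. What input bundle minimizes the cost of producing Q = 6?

H* = 4, K* = 9

Cost minimization requires the marginal rate of technical substitution to equal the input-price ratio: MP_H/MP_K = w/r.
Here MP_H/MP_K = (1/2)·(K/H)/(1/2) = (K/H). Setting this equal to 225/100 = 2.25 gives K = 2.25H.
Substituting into Q = 6: H^(1/2)·(2.25H)^(1/2) = 6.
Solving, H = 4 and K = 9.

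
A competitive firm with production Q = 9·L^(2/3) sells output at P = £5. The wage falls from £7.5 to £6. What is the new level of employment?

L* = 125

From P·MP_L = w with MP_L = 6·L^(-1/3), the labor demand is L(w) = (30/w)^(3).
At w = 7.5: L = 64. At w = 6: L = 125.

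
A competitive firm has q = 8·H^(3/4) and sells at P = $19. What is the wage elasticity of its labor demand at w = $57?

ε = -4

MP_H = (3/4)·8·H^(-1/4), so P·MP_H = w gives 114·H^(-1/4) = w.
Solving, H(w) = (114/w)^(4). This is a constant-elasticity form: H ∝ w^(−4), so ε = −4.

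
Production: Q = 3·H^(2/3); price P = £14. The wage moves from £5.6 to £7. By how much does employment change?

ΔH = -61

From P·MP_H = w with MP_H = 2·H^(-1/3), the labor demand is H(w) = (28/w)^(3).
At w = 5.6: H = 125. At w = 7: H = 64.
ΔH = 64 − 125 = -61.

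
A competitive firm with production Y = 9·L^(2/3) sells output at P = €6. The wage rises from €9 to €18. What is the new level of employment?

L* = 8

From P·MP_L = w with MP_L = 6·L^(-1/3), the labor demand is L(w) = (36/w)^(3).
At w = 9: L = 64. At w = 18: L = 8.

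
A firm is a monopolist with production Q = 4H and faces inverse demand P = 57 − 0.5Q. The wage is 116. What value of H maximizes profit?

Marginal revenue from the inverse demand is MR = 57 − Q.
The marginal product is MP_H = 4.
A monopolist hires until marginal revenue product equals the wage: MR·MP_H = w.
(57 − 4H)·4 = 116, so H = 7.

H* = 7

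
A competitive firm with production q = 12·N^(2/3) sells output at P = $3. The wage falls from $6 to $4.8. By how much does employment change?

ΔN = 61

From P·MP_N = w with MP_N = 8·N^(-1/3), the labor demand is N(w) = (24/w)^(3).
At w = 6: N = 64. At w = 4.8: N = 125.
ΔN = 125 − 64 = 61.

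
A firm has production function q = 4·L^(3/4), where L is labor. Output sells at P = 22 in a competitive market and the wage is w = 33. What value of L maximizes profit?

MP_L = (3/4)·4·L^(-1/4) = 3·L^(-1/4).
Profit maximization for a price taker requires P·MP_L = w: 22·3·L^(-1/4) = 33.
So L^(-1/4) = 0.5, which gives L = 16.

L* = 16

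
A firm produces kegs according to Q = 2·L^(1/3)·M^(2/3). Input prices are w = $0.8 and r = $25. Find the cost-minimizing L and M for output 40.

Cost minimization requires the marginal rate of technical substitution to equal the input-price ratio: MP_L/MP_M = w/r.
Here MP_L/MP_M = (1/3)·(M/L)/(2/3) = 0.5·(M/L). Setting this equal to 0.8/25 = 0.032 gives M = 0.064L.
Substituting into Q = 40: 2·L^(1/3)·(0.064L)^(2/3) = 40.
Solving, L = 125 and M = 8.

L* = 125, M* = 8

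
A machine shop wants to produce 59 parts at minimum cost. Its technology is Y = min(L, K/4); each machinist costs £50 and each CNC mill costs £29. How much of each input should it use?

With a fixed-proportions technology, the cost-minimizing bundle uses no slack in either input: L = K/4 = Y.
So L = 59 and K = 4·59 = 236.

L* = 59, K* = 236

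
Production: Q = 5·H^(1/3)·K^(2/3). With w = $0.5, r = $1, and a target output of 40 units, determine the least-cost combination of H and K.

Cost minimization requires the marginal rate of technical substitution to equal the input-price ratio: MP_H/MP_K = w/r.
Here MP_H/MP_K = (1/3)·(K/H)/(2/3) = 0.5·(K/H). Setting this equal to 0.5/1 = 0.5 gives K = H.
Substituting into Q = 40: 5·H^(1/3)·(H)^(2/3) = 40.
Solving, H = 8 and K = 8.

H* = 8, K* = 8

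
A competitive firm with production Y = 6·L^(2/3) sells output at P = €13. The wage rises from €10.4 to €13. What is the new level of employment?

From P·MP_L = w with MP_L = 4·L^(-1/3), the labor demand is L(w) = (52/w)^(3).
At w = 10.4: L = 125. At w = 13: L = 64.

L* = 64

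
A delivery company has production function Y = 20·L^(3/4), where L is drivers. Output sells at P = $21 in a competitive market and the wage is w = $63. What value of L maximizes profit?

L* = 625

MP_L = (3/4)·20·L^(-1/4) = 15·L^(-1/4).
Profit maximization for a price taker requires P·MP_L = w: 21·15·L^(-1/4) = 63.
So L^(-1/4) = 0.2, which gives L = 625.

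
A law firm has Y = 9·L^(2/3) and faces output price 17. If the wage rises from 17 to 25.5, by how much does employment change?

ΔL = -152

From P·MP_L = w with MP_L = 6·L^(-1/3), the labor demand is L(w) = (102/w)^(3).
At w = 17: L = 216. At w = 25.5: L = 64.
ΔL = 64 − 216 = -152.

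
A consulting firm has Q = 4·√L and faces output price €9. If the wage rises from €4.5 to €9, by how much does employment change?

ΔL = -12

From P·MP_L = w with MP_L = 2·L^(-1/2), the labor demand is L(w) = (18/w)^(2).
At w = 4.5: L = 16. At w = 9: L = 4.
ΔL = 4 − 16 = -12.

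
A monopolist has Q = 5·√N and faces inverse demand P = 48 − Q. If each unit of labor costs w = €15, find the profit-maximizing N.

Marginal revenue from the inverse demand is MR = 48 − 2Q.
The marginal product is MP_N = 2.5·N^(-1/2).
A monopolist hires until marginal revenue product equals the wage: MR·MP_N = w.
At N, Q = 5·√N. Substituting and solving: (48 − 10·√N)·2.5·N^(-1/2) = 15 gives N = 9.

N* = 9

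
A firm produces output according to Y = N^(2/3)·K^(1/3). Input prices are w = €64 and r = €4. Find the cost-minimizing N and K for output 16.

Cost minimization requires the marginal rate of technical substitution to equal the input-price ratio: MP_N/MP_K = w/r.
Here MP_N/MP_K = (2/3)·(K/N)/(1/3) = 2·(K/N). Setting this equal to 64/4 = 16 gives K = 8N.
Substituting into Y = 16: N^(2/3)·(8N)^(1/3) = 16.
Solving, N = 8 and K = 64.

N* = 8, K* = 64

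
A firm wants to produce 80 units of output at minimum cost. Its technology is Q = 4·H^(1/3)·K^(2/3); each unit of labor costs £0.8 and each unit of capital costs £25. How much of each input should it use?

Cost minimization requires the marginal rate of technical substitution to equal the input-price ratio: MP_H/MP_K = w/r.
Here MP_H/MP_K = (1/3)·(K/H)/(2/3) = 0.5·(K/H). Setting this equal to 0.8/25 = 0.032 gives K = 0.064H.
Substituting into Q = 80: 4·H^(1/3)·(0.064H)^(2/3) = 80.
Solving, H = 125 and K = 8.

H* = 125, K* = 8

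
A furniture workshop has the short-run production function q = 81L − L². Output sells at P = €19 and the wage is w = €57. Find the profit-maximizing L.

The marginal product of L is MP_L = 81 − 2L.
A price-taking firm hires until the value of the marginal product equals the wage: P·MP_L = w, so 19·(81 − 2L) = 57.
Then 81 − 2L = 3, giving L = 39.

L* = 39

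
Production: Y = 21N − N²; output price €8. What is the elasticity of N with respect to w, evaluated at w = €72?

From P·MP_N = w with MP_N = 21 − 2N, labor demand is N(w) = (21 − w/8)/2.
dN/dw = −1/(16) = -0.0625.
At w = 72, N = 6, so ε = (dN/dw)·(w/N) = (-0.0625)·(72/6) = -0.75.

ε = -0.75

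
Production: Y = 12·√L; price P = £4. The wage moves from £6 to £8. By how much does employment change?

From P·MP_L = w with MP_L = 6·L^(-1/2), the labor demand is L(w) = (24/w)^(2).
At w = 6: L = 16. At w = 8: L = 9.
ΔL = 9 − 16 = -7.

ΔL = -7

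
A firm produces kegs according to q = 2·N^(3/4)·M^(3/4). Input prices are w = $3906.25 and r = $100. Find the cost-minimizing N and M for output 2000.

N* = 16, M* = 625

Cost minimization requires the marginal rate of technical substitution to equal the input-price ratio: MP_N/MP_M = w/r.
Here MP_N/MP_M = (3/4)·(M/N)/(3/4) = (M/N). Setting this equal to 3906.25/100 = 39.0625 gives M = 39.0625N.
Substituting into q = 2000: 2·N^(3/4)·(39.0625N)^(3/4) = 2000.
Solving, N = 16 and M = 625.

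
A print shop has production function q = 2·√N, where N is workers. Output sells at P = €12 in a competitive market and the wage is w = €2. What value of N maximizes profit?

MP_N = (1/2)·2·N^(-1/2) = N^(-1/2).
Profit maximization for a price taker requires P·MP_N = w: 12·N^(-1/2) = 2.
So N^(-1/2) = 1/6, which gives N = 36.

N* = 36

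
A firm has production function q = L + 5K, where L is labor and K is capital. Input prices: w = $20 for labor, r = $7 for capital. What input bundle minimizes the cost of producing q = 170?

The inputs are perfect substitutes, so the firm uses whichever has the lower cost per unit of output.
Cost per unit of output via L is 20; via K it is 1.4. K is cheaper.
Producing q = 170 with K alone: L = 0, K = 34.

L* = 0, K* = 34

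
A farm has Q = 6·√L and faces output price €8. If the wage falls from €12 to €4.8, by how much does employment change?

ΔL = 21

From P·MP_L = w with MP_L = 3·L^(-1/2), the labor demand is L(w) = (24/w)^(2).
At w = 12: L = 4. At w = 4.8: L = 25.
ΔL = 25 − 4 = 21.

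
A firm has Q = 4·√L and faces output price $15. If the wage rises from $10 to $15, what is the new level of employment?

L* = 4

From P·MP_L = w with MP_L = 2·L^(-1/2), the labor demand is L(w) = (30/w)^(2).
At w = 10: L = 9. At w = 15: L = 4.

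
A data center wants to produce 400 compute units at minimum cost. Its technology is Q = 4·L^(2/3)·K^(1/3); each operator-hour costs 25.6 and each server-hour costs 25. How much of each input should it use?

L* = 125, K* = 64

Cost minimization requires the marginal rate of technical substitution to equal the input-price ratio: MP_L/MP_K = w/r.
Here MP_L/MP_K = (2/3)·(K/L)/(1/3) = 2·(K/L). Setting this equal to 25.6/25 = 1.024 gives K = 0.512L.
Substituting into Q = 400: 4·L^(2/3)·(0.512L)^(1/3) = 400.
Solving, L = 125 and K = 64.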